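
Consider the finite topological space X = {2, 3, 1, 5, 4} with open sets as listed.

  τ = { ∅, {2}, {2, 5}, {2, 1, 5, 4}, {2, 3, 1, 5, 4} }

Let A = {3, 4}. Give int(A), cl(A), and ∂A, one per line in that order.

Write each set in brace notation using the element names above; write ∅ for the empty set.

U open, U⊆A: ∅. int(A) = ⋃ = ∅
X∖A={2, 1, 5}, int(X∖A)={2, 5}, hence cl(A)={3, 1, 4}
∂A: remove int from cl → {3, 1, 4}

int(A) = ∅
cl(A)  = {3, 1, 4}
∂A     = {3, 1, 4}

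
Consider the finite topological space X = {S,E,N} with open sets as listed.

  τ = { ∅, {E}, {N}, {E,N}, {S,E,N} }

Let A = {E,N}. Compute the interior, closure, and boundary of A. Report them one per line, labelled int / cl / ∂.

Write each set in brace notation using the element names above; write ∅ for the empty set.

int(A) = {E,N}
cl(A)  = {S,E,N}
∂A     = {S}

open subsets of A: ∅, {E}, {N}, {E,N}; so int(A) = {E,N}
closure: X∖int(X∖A) = X∖∅ = {S,E,N}
∂A = {S,E,N} minus {E,N} = {S}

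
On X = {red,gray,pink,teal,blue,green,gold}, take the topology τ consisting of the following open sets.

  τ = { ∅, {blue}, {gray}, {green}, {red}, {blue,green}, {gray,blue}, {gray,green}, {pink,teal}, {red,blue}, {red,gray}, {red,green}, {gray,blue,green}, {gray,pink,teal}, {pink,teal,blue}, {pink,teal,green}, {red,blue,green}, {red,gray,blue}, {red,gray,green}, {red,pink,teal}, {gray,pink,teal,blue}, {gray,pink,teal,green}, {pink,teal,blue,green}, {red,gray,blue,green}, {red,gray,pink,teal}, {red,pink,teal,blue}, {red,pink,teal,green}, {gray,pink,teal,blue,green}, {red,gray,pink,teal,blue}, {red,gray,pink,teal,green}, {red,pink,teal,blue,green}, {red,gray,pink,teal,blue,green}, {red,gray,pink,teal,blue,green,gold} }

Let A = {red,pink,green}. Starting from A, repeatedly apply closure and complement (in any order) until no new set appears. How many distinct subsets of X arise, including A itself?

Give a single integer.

complement {gray,teal,blue,gold}; its interior {gray,blue}; cl(A) = X∖{gray,blue} = {red,pink,teal,green,gold}
With k = closure, c = complement:
  1. A     = {red,pink,green}
  2. kA    = {red,pink,teal,green,gold}
  3. cA    = {gray,teal,blue,gold}
  4. ckA   = {gray,blue}
  5. kcA   = {gray,pink,teal,blue,gold}
  6. kckA  = {gray,blue,gold}
  7. ckcA  = {red,green}
  8. ckckA = {red,pink,teal,green}
  9. kckcA = {red,green,gold}
  10. ckckcA = {gray,pink,teal,blue}
k, c of each give nothing new

10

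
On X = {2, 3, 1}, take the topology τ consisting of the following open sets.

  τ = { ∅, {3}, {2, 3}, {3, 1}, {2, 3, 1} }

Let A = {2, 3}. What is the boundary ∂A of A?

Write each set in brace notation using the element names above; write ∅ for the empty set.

interior: largest open inside A is {2, 3} (from ∅, {3}, {2, 3})
cl via duality: int({1}) = ∅, so X∖∅ = {2, 3, 1}
cl∖int = {1}

{1}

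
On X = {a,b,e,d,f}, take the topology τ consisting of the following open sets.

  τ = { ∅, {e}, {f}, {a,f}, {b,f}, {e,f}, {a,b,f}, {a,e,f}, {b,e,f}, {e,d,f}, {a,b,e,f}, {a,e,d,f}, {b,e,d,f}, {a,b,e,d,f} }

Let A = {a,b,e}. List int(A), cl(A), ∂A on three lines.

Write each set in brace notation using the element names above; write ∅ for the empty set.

int(A) = {e}
cl(A)  = {a,b,e,d}
∂A     = {a,b,d}

interior: largest open inside A is {e} (from ∅, {e})
cl via duality: int({d,f}) = {f}, so X∖{f} = {a,b,e,d}
cl∖int = {a,b,d}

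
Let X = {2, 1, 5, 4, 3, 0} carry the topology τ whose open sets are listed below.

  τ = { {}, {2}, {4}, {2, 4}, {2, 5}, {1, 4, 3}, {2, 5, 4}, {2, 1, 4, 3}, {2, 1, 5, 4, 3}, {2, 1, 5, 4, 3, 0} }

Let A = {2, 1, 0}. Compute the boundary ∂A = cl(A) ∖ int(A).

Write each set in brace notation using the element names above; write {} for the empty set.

{1, 5, 3, 0}

U open, U⊆A: {}, {2}. int(A) = ⋃ = {2}
X∖A={5, 4, 3}, int(X∖A)={4}, hence cl(A)={2, 1, 5, 3, 0}
∂A: remove int from cl → {1, 5, 3, 0}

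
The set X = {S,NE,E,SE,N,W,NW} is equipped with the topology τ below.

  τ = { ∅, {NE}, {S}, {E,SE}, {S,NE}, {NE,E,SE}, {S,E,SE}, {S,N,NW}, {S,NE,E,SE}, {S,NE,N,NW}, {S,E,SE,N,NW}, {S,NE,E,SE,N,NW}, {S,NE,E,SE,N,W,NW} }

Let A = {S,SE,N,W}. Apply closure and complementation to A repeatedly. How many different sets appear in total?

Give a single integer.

12

X∖A={NE,E,NW}, int(X∖A)={NE}, hence cl(A)={S,E,SE,N,W,NW}
Orbit (k=closure, c=complement):
  1. A     = {S,SE,N,W}
  2. kA    = {S,E,SE,N,W,NW}
  3. cA    = {NE,E,NW}
  4. ckA   = {NE}
  5. kcA   = {NE,E,SE,N,W,NW}
  6. kckA  = {NE,W}
  7. ckcA  = {S}
  8. ckckA = {S,E,SE,N,NW}
  9. kckcA = {S,N,W,NW}
  10. ckckcA = {NE,E,SE}
  11. kckckcA = {NE,E,SE,W}
  12. ckckckcA = {S,N,NW}
(closed under both — stop)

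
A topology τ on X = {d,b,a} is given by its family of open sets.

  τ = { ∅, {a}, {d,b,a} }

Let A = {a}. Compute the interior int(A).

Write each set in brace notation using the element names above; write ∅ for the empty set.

open subsets of A: ∅, {a}; so int(A) = {a}

{a}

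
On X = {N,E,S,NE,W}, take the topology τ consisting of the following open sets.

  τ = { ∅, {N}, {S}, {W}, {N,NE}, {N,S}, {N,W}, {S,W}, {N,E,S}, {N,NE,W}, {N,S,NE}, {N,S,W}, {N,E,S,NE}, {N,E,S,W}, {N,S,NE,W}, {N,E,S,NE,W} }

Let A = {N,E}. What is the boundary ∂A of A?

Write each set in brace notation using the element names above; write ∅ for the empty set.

{E,NE}

interior: largest open inside A is {N} (from ∅, {N})
cl via duality: int({S,NE,W}) = {S,W}, so X∖{S,W} = {N,E,NE}
cl∖int = {E,NE}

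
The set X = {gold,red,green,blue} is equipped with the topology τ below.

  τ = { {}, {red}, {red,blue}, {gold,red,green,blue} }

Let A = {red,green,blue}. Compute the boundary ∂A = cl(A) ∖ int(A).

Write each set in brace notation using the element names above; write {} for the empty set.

U open, U⊆A: {}, {red}, {red,blue}. int(A) = ⋃ = {red,blue}
X∖A={gold}, int(X∖A)={}, hence cl(A)={gold,red,green,blue}
∂A: remove int from cl → {gold,green}

{gold,green}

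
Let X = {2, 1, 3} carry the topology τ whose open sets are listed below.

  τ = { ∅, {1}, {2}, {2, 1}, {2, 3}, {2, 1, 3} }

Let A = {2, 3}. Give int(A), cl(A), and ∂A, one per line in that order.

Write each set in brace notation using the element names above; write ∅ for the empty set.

open subsets of A: ∅, {2}, {2, 3}; so int(A) = {2, 3}
closure: X∖int(X∖A) = X∖{1} = {2, 3}
∂A = {2, 3} minus {2, 3} = ∅

int(A) = {2, 3}
cl(A)  = {2, 3}
∂A     = ∅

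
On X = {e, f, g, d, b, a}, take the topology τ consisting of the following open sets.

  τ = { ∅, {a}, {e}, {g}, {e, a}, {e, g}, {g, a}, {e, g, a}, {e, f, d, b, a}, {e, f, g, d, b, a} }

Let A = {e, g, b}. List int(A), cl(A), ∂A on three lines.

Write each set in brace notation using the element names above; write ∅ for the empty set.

int(A) = {e, g}
cl(A)  = {e, f, g, d, b}
∂A     = {f, d, b}

U open, U⊆A: ∅, {e}, {g}, {e, g}. int(A) = ⋃ = {e, g}
X∖A={f, d, a}, int(X∖A)={a}, hence cl(A)={e, f, g, d, b}
∂A: remove int from cl → {f, d, b}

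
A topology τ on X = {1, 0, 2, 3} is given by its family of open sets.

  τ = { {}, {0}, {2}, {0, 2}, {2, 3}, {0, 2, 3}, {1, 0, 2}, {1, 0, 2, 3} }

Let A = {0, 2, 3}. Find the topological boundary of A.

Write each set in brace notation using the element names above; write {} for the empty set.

open subsets of A: {}, {0}, {2}, {0, 2}, {2, 3}, {0, 2, 3}; so int(A) = {0, 2, 3}
closure: X∖int(X∖A) = X∖{} = {1, 0, 2, 3}
∂A = {1, 0, 2, 3} minus {0, 2, 3} = {1}

{1}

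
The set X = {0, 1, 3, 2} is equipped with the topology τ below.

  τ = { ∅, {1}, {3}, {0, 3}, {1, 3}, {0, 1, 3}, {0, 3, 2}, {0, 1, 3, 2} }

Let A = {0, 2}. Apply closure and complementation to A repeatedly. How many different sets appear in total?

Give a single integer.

X∖A={1, 3}, int(X∖A)={1, 3}, hence cl(A)={0, 2}
Orbit (k=closure, c=complement):
  1. A     = {0, 2}
  2. cA    = {1, 3}
  3. kcA   = {0, 1, 3, 2}
  4. ckcA  = ∅
(closed under both — stop)

4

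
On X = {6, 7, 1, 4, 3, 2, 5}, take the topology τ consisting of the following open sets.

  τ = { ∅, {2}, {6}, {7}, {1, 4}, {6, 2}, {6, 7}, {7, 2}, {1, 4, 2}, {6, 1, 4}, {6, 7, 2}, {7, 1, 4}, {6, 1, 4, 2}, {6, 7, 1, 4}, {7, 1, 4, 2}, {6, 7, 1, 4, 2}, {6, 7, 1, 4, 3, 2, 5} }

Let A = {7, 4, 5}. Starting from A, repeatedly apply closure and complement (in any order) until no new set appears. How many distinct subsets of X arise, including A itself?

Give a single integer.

10

X∖A={6, 1, 3, 2}, int(X∖A)={6, 2}, hence cl(A)={7, 1, 4, 3, 5}
Orbit (k=closure, c=complement):
  1. A     = {7, 4, 5}
  2. kA    = {7, 1, 4, 3, 5}
  3. cA    = {6, 1, 3, 2}
  4. ckA   = {6, 2}
  5. kcA   = {6, 1, 4, 3, 2, 5}
  6. kckA  = {6, 3, 2, 5}
  7. ckcA  = {7}
  8. ckckA = {7, 1, 4}
  9. kckcA = {7, 3, 5}
  10. ckckcA = {6, 1, 4, 2}
(closed under both — stop)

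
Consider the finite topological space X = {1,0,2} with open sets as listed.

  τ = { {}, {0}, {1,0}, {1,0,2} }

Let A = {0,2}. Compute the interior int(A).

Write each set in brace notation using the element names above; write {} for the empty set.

interior: largest open inside A is {0} (from {}, {0})

{0}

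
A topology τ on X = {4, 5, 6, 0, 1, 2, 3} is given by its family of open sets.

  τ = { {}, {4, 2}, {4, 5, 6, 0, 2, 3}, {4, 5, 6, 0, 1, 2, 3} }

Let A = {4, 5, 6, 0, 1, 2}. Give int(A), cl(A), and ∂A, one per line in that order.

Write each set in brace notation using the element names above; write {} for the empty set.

U open, U⊆A: {}, {4, 2}. int(A) = ⋃ = {4, 2}
X∖A={3}, int(X∖A)={}, hence cl(A)={4, 5, 6, 0, 1, 2, 3}
∂A: remove int from cl → {5, 6, 0, 1, 3}

int(A) = {4, 2}
cl(A)  = {4, 5, 6, 0, 1, 2, 3}
∂A     = {5, 6, 0, 1, 3}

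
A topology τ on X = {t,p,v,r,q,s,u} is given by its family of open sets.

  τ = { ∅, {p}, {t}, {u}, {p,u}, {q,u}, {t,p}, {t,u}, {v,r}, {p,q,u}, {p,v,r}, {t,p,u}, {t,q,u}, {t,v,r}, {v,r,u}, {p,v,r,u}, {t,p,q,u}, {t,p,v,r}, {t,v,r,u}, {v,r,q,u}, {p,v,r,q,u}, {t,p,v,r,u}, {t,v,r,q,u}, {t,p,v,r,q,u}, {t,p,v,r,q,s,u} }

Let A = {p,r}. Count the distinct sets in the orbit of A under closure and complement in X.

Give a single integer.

cl via duality: int({t,v,q,s,u}) = {t,q,u}, so X∖{t,q,u} = {p,v,r,s}
Write k for closure, c for complement:
  1. A     = {p,r}
  2. kA    = {p,v,r,s}
  3. cA    = {t,v,q,s,u}
  4. ckA   = {t,q,u}
  5. kcA   = {t,v,r,q,s,u}
  6. kckA  = {t,q,s,u}
  7. ckcA  = {p}
  8. ckckA = {p,v,r}
  9. kckcA = {p,s}
  10. ckckcA = {t,v,r,q,u}
applying k or c yields no new set

10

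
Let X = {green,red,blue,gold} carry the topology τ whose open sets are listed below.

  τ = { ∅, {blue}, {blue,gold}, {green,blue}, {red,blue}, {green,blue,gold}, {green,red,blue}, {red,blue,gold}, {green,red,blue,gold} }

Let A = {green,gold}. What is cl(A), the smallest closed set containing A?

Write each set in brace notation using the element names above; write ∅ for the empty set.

{green,gold}

closure: X∖int(X∖A) = X∖{red,blue} = {green,gold}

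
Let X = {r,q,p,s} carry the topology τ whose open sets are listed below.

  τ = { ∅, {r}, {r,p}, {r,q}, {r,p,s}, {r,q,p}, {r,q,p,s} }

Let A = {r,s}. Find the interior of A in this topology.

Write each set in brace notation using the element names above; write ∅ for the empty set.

open subsets of A: ∅, {r}; so int(A) = {r}

{r}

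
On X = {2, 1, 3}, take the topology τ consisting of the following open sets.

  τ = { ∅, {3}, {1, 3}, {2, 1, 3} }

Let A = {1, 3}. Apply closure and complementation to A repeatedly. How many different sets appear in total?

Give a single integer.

4

X∖A={2}, int(X∖A)=∅, hence cl(A)={2, 1, 3}
Orbit (k=closure, c=complement):
  1. A     = {1, 3}
  2. kA    = {2, 1, 3}
  3. cA    = {2}
  4. ckA   = ∅
(closed under both — stop)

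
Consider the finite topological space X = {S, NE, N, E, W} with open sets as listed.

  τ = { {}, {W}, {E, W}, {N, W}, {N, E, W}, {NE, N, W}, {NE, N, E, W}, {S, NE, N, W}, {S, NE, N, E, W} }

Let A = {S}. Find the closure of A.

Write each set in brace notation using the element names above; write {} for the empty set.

cl via duality: int({NE, N, E, W}) = {NE, N, E, W}, so X∖{NE, N, E, W} = {S}

{S}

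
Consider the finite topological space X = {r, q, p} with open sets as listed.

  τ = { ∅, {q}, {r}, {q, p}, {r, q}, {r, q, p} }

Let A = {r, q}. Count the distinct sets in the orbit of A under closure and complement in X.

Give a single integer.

X∖A={p}, int(X∖A)=∅, hence cl(A)={r, q, p}
Orbit (k=closure, c=complement):
  1. A     = {r, q}
  2. kA    = {r, q, p}
  3. cA    = {p}
  4. ckA   = ∅
(closed under both — stop)

4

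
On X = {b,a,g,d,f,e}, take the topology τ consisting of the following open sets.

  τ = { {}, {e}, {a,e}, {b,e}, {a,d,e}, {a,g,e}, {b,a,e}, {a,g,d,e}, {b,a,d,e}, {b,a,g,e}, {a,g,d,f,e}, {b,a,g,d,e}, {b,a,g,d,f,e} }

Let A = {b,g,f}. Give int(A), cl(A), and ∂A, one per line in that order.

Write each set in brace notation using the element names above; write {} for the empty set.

int(A) = {}
cl(A)  = {b,g,f}
∂A     = {b,g,f}

open subsets of A: {}; so int(A) = {}
closure: X∖int(X∖A) = X∖{a,d,e} = {b,g,f}
∂A = {b,g,f} minus {} = {b,g,f}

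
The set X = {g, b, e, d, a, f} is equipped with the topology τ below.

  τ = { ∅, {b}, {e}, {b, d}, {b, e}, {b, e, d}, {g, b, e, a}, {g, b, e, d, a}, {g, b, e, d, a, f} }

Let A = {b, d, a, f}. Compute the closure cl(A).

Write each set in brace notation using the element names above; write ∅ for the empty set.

{g, b, d, a, f}

X∖A={g, e}, int(X∖A)={e}, hence cl(A)={g, b, d, a, f}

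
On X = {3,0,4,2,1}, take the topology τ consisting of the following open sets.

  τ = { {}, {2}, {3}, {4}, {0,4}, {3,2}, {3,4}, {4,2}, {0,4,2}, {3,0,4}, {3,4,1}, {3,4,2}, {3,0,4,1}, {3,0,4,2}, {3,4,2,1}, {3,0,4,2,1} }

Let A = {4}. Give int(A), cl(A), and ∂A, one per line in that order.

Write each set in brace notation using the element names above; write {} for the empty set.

int(A) = {4}
cl(A)  = {0,4,1}
∂A     = {0,1}

U open, U⊆A: {}, {4}. int(A) = ⋃ = {4}
X∖A={3,0,2,1}, int(X∖A)={3,2}, hence cl(A)={0,4,1}
∂A: remove int from cl → {0,1}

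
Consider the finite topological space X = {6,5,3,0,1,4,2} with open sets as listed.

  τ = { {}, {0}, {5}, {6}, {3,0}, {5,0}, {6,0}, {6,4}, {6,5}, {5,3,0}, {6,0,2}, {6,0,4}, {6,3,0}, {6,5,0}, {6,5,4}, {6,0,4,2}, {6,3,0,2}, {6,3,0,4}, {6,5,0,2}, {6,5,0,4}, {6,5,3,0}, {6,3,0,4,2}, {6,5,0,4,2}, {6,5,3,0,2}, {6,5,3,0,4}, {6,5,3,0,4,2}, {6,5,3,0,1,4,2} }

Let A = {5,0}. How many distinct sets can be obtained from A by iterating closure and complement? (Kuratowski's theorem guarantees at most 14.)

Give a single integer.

complement {6,3,1,4,2}; its interior {6,4}; cl(A) = X∖{6,4} = {5,3,0,1,2}
With k = closure, c = complement:
  1. A     = {5,0}
  2. kA    = {5,3,0,1,2}
  3. cA    = {6,3,1,4,2}
  4. ckA   = {6,4}
  5. kckA  = {6,1,4,2}
  6. ckckA = {5,3,0}
k, c of each give nothing new

6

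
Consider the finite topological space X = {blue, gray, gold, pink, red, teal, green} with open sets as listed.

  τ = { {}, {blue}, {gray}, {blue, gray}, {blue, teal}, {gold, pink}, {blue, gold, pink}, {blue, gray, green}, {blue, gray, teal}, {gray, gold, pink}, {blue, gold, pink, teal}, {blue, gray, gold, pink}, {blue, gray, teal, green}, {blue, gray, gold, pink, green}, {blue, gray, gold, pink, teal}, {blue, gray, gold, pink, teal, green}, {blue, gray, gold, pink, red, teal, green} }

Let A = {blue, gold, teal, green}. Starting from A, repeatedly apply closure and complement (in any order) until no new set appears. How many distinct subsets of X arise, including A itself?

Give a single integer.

10

cl via duality: int({gray, pink, red}) = {gray}, so X∖{gray} = {blue, gold, pink, red, teal, green}
Write k for closure, c for complement:
  1. A     = {blue, gold, teal, green}
  2. kA    = {blue, gold, pink, red, teal, green}
  3. cA    = {gray, pink, red}
  4. ckA   = {gray}
  5. kcA   = {gray, gold, pink, red, green}
  6. kckA  = {gray, red, green}
  7. ckcA  = {blue, teal}
  8. ckckA = {blue, gold, pink, teal}
  9. kckcA = {blue, red, teal, green}
  10. ckckcA = {gray, gold, pink}
applying k or c yields no new set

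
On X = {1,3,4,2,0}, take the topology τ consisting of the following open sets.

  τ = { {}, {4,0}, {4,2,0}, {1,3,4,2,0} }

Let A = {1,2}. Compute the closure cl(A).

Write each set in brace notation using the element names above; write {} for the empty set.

{1,3,2}

cl via duality: int({3,4,0}) = {4,0}, so X∖{4,0} = {1,3,2}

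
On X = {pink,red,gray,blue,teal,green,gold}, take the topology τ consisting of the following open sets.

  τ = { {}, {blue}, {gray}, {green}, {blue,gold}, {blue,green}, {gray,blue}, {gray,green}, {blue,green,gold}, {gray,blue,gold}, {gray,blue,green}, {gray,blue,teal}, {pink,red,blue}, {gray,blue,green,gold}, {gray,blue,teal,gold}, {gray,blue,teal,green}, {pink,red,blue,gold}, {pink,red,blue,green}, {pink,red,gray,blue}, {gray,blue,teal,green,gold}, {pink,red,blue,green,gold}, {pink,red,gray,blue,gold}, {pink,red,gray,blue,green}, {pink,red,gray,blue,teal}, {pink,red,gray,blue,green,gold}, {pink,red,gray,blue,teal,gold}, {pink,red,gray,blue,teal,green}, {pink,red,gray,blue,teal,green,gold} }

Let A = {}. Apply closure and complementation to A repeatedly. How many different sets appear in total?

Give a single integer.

2

X∖A={pink,red,gray,blue,teal,green,gold}, int(X∖A)={pink,red,gray,blue,teal,green,gold}, hence cl(A)={}
Orbit (k=closure, c=complement):
  1. A     = {}
  2. cA    = {pink,red,gray,blue,teal,green,gold}
(closed under both — stop)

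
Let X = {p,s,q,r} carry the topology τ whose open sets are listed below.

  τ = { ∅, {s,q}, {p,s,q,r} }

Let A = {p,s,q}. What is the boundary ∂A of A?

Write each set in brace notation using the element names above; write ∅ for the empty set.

{p,r}

interior: largest open inside A is {s,q} (from ∅, {s,q})
cl via duality: int({r}) = ∅, so X∖∅ = {p,s,q,r}
cl∖int = {p,r}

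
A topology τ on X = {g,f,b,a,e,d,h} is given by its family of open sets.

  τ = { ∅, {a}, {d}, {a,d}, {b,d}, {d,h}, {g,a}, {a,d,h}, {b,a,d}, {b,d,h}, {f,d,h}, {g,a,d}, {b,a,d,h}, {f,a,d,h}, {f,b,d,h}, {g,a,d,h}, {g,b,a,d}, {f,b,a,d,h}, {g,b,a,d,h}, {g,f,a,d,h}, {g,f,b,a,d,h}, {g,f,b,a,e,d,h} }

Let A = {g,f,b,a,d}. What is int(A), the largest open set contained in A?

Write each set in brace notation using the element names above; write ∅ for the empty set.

U open, U⊆A: ∅, {a}, {d}, {b,d}, {a,d}, {g,a}, {g,a,d}, {b,a,d}, {g,b,a,d}. int(A) = ⋃ = {g,b,a,d}

{g,b,a,d}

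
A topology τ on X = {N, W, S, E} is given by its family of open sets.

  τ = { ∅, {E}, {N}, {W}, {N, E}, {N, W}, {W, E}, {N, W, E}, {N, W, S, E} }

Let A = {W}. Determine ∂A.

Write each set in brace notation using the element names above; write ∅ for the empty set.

{S}

open subsets of A: ∅, {W}; so int(A) = {W}
closure: X∖int(X∖A) = X∖{N, E} = {W, S}
∂A = {W, S} minus {W} = {S}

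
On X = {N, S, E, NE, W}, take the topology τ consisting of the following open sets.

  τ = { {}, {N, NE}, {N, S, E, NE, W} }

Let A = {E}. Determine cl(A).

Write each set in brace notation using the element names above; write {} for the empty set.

X∖A={N, S, NE, W}, int(X∖A)={N, NE}, hence cl(A)={S, E, W}

{S, E, W}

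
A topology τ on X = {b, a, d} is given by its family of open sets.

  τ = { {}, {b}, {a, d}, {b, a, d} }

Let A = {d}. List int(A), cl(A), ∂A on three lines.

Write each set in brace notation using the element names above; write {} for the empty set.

int(A) = {}
cl(A)  = {a, d}
∂A     = {a, d}

opens ⊆ A: {}; union → int = {}
complement {b, a}; its interior {b}; cl(A) = X∖{b} = {a, d}
boundary = {a, d} ∖ {} = {a, d}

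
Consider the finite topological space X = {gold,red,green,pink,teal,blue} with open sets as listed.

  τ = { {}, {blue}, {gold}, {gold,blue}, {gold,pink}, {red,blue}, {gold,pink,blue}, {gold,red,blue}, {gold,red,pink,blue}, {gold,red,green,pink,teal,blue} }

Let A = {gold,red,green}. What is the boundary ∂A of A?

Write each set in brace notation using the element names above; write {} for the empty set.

U open, U⊆A: {}, {gold}. int(A) = ⋃ = {gold}
X∖A={pink,teal,blue}, int(X∖A)={blue}, hence cl(A)={gold,red,green,pink,teal}
∂A: remove int from cl → {red,green,pink,teal}

{red,green,pink,teal}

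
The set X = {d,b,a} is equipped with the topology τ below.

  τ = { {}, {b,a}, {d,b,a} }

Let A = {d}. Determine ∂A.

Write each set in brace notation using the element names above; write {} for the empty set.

{d}

open subsets of A: {}; so int(A) = {}
closure: X∖int(X∖A) = X∖{b,a} = {d}
∂A = {d} minus {} = {d}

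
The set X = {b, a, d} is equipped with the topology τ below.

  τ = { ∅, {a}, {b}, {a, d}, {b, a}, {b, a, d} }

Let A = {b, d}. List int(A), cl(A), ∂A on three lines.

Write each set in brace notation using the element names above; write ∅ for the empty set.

int(A) = {b}
cl(A)  = {b, d}
∂A     = {d}

opens ⊆ A: ∅, {b}; union → int = {b}
complement {a}; its interior {a}; cl(A) = X∖{a} = {b, d}
boundary = {b, d} ∖ {b} = {d}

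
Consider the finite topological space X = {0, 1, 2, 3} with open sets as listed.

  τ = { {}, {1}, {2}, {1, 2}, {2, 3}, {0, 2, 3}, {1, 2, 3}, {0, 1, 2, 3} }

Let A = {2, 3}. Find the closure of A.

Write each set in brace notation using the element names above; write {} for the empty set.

{0, 2, 3}

cl via duality: int({0, 1}) = {1}, so X∖{1} = {0, 2, 3}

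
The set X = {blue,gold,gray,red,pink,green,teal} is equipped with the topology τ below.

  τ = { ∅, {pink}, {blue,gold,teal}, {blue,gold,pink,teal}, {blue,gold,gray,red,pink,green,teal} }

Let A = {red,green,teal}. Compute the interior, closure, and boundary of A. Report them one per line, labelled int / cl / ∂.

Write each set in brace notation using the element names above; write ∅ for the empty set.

interior: largest open inside A is ∅ (from ∅)
cl via duality: int({blue,gold,gray,pink}) = {pink}, so X∖{pink} = {blue,gold,gray,red,green,teal}
cl∖int = {blue,gold,gray,red,green,teal}

int(A) = ∅
cl(A)  = {blue,gold,gray,red,green,teal}
∂A     = {blue,gold,gray,red,green,teal}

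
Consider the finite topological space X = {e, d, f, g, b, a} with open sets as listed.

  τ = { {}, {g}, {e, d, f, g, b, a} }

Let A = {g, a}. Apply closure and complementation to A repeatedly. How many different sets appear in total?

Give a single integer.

6

closure: X∖int(X∖A) = X∖{} = {e, d, f, g, b, a}
Let k=closure and c=complement:
  1. A     = {g, a}
  2. kA    = {e, d, f, g, b, a}
  3. cA    = {e, d, f, b}
  4. ckA   = {}
  5. kcA   = {e, d, f, b, a}
  6. ckcA  = {g}
— saturated at 6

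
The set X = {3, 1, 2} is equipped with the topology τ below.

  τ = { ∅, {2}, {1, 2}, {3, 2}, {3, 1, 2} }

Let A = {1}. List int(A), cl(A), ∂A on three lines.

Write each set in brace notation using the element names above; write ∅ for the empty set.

int(A) = ∅
cl(A)  = {1}
∂A     = {1}

U open, U⊆A: ∅. int(A) = ⋃ = ∅
X∖A={3, 2}, int(X∖A)={3, 2}, hence cl(A)={1}
∂A: remove int from cl → {1}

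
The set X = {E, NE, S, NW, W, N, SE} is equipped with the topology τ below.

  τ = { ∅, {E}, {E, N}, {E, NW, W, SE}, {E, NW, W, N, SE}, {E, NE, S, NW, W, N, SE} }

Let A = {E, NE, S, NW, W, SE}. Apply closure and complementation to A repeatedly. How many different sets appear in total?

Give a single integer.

6

X∖A={N}, int(X∖A)=∅, hence cl(A)={E, NE, S, NW, W, N, SE}
Orbit (k=closure, c=complement):
  1. A     = {E, NE, S, NW, W, SE}
  2. kA    = {E, NE, S, NW, W, N, SE}
  3. cA    = {N}
  4. ckA   = ∅
  5. kcA   = {NE, S, N}
  6. ckcA  = {E, NW, W, SE}
(closed under both — stop)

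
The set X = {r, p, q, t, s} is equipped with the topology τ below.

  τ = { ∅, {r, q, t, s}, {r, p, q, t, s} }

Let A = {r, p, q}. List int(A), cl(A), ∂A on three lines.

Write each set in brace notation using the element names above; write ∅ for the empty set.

open subsets of A: ∅; so int(A) = ∅
closure: X∖int(X∖A) = X∖∅ = {r, p, q, t, s}
∂A = {r, p, q, t, s} minus ∅ = {r, p, q, t, s}

int(A) = ∅
cl(A)  = {r, p, q, t, s}
∂A     = {r, p, q, t, s}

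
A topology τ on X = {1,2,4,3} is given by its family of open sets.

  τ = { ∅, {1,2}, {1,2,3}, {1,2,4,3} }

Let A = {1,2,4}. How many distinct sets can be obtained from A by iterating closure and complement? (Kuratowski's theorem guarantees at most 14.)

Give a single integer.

complement {3}; its interior ∅; cl(A) = X∖∅ = {1,2,4,3}
With k = closure, c = complement:
  1. A     = {1,2,4}
  2. kA    = {1,2,4,3}
  3. cA    = {3}
  4. ckA   = ∅
  5. kcA   = {4,3}
  6. ckcA  = {1,2}
k, c of each give nothing new

6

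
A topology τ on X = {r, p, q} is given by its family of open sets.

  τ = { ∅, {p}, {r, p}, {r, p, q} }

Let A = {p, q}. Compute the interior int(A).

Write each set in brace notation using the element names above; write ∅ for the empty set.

{p}

interior: largest open inside A is {p} (from ∅, {p})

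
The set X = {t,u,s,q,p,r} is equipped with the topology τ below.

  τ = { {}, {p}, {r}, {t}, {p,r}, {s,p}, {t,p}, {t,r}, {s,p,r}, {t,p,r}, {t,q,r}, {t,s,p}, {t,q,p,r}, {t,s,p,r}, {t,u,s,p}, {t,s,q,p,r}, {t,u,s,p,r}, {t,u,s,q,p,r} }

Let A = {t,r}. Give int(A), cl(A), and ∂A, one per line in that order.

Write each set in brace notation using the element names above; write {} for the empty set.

int(A) = {t,r}
cl(A)  = {t,u,q,r}
∂A     = {u,q}

U open, U⊆A: {}, {t}, {r}, {t,r}. int(A) = ⋃ = {t,r}
X∖A={u,s,q,p}, int(X∖A)={s,p}, hence cl(A)={t,u,q,r}
∂A: remove int from cl → {u,q}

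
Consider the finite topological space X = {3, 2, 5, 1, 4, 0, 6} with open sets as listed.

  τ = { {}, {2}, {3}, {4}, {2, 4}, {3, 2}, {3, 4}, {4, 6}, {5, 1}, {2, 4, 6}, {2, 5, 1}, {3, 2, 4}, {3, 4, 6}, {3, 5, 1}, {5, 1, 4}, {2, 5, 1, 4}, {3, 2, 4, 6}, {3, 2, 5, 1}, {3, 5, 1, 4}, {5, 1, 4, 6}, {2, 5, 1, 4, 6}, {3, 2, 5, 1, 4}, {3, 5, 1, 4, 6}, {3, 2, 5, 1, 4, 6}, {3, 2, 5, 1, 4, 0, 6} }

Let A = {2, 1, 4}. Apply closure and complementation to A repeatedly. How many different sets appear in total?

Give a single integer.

closure: X∖int(X∖A) = X∖{3} = {2, 5, 1, 4, 0, 6}
Let k=closure and c=complement:
  1. A     = {2, 1, 4}
  2. kA    = {2, 5, 1, 4, 0, 6}
  3. cA    = {3, 5, 0, 6}
  4. ckA   = {3}
  5. kcA   = {3, 5, 1, 0, 6}
  6. kckA  = {3, 0}
  7. ckcA  = {2, 4}
  8. ckckA = {2, 5, 1, 4, 6}
  9. kckcA = {2, 4, 0, 6}
  10. ckckcA = {3, 5, 1}
  11. kckckcA = {3, 5, 1, 0}
  12. ckckckcA = {2, 4, 6}
— saturated at 12

12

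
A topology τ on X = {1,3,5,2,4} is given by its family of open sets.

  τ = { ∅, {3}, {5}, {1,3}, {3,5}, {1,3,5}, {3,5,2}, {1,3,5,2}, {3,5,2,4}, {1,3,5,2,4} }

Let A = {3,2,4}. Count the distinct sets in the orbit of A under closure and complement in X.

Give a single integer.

cl via duality: int({1,5}) = {5}, so X∖{5} = {1,3,2,4}
Write k for closure, c for complement:
  1. A     = {3,2,4}
  2. kA    = {1,3,2,4}
  3. cA    = {1,5}
  4. ckA   = {5}
  5. kcA   = {1,5,2,4}
  6. kckA  = {5,2,4}
  7. ckcA  = {3}
  8. ckckA = {1,3}
applying k or c yields no new set

8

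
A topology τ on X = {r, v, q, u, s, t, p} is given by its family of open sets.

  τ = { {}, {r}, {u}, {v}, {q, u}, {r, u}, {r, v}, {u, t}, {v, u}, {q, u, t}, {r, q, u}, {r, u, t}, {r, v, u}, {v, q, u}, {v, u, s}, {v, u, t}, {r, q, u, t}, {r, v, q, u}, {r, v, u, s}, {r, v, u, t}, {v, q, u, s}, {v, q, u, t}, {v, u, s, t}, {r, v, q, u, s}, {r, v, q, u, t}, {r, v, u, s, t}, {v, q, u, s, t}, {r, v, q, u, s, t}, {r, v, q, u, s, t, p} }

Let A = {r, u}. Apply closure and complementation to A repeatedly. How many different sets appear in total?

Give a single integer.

6

closure: X∖int(X∖A) = X∖{v} = {r, q, u, s, t, p}
Let k=closure and c=complement:
  1. A     = {r, u}
  2. kA    = {r, q, u, s, t, p}
  3. cA    = {v, q, s, t, p}
  4. ckA   = {v}
  5. kckA  = {v, s, p}
  6. ckckA = {r, q, u, t}
— saturated at 6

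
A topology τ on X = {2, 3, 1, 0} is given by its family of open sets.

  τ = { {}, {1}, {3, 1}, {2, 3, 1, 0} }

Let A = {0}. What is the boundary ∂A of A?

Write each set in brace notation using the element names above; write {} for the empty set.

{2, 0}

open subsets of A: {}; so int(A) = {}
closure: X∖int(X∖A) = X∖{3, 1} = {2, 0}
∂A = {2, 0} minus {} = {2, 0}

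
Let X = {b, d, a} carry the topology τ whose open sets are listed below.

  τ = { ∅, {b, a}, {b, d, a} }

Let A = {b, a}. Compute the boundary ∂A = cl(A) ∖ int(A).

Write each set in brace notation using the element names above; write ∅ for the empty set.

open subsets of A: ∅, {b, a}; so int(A) = {b, a}
closure: X∖int(X∖A) = X∖∅ = {b, d, a}
∂A = {b, d, a} minus {b, a} = {d}

{d}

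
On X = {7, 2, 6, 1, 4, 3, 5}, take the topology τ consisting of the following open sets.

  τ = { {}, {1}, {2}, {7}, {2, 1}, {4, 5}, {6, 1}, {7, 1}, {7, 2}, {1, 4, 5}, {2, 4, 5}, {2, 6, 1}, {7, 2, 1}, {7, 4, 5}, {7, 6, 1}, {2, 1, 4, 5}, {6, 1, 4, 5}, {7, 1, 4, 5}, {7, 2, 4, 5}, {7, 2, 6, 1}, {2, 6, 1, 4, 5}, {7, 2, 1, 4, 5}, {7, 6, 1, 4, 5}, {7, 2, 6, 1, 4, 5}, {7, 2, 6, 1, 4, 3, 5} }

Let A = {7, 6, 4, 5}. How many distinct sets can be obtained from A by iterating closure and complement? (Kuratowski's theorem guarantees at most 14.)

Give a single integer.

8

closure: X∖int(X∖A) = X∖{2, 1} = {7, 6, 4, 3, 5}
Let k=closure and c=complement:
  1. A     = {7, 6, 4, 5}
  2. kA    = {7, 6, 4, 3, 5}
  3. cA    = {2, 1, 3}
  4. ckA   = {2, 1}
  5. kcA   = {2, 6, 1, 3}
  6. ckcA  = {7, 4, 5}
  7. kckcA = {7, 4, 3, 5}
  8. ckckcA = {2, 6, 1}
— saturated at 8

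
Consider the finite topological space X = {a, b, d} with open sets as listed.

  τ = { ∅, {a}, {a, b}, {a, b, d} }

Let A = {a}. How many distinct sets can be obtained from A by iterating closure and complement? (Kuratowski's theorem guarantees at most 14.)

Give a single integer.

cl via duality: int({b, d}) = ∅, so X∖∅ = {a, b, d}
Write k for closure, c for complement:
  1. A     = {a}
  2. kA    = {a, b, d}
  3. cA    = {b, d}
  4. ckA   = ∅
applying k or c yields no new set

4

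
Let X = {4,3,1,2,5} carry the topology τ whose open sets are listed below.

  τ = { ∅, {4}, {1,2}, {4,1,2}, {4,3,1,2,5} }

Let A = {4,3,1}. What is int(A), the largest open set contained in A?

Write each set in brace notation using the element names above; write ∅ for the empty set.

interior: largest open inside A is {4} (from ∅, {4})

{4}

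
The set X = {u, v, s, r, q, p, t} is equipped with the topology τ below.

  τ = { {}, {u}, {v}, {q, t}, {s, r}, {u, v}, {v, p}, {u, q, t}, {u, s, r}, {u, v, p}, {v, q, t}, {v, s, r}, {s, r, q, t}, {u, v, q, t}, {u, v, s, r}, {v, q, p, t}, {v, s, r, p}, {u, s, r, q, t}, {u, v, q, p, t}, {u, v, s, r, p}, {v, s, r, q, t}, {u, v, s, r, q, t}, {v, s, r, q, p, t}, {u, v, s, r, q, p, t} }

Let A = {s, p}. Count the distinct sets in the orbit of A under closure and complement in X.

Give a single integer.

cl via duality: int({u, v, r, q, t}) = {u, v, q, t}, so X∖{u, v, q, t} = {s, r, p}
Write k for closure, c for complement:
  1. A     = {s, p}
  2. kA    = {s, r, p}
  3. cA    = {u, v, r, q, t}
  4. ckA   = {u, v, q, t}
  5. kcA   = {u, v, s, r, q, p, t}
  6. kckA  = {u, v, q, p, t}
  7. ckcA  = {}
  8. ckckA = {s, r}
applying k or c yields no new set

8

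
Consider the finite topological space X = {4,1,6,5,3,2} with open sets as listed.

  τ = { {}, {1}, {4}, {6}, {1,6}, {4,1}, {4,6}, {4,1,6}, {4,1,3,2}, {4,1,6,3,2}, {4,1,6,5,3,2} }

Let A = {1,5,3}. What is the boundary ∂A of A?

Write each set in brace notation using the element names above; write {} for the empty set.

opens ⊆ A: {}, {1}; union → int = {1}
complement {4,6,2}; its interior {4,6}; cl(A) = X∖{4,6} = {1,5,3,2}
boundary = {1,5,3,2} ∖ {1} = {5,3,2}

{5,3,2}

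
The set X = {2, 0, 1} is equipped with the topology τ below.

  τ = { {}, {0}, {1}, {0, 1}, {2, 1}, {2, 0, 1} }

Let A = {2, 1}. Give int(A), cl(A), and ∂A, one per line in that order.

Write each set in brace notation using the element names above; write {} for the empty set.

int(A) = {2, 1}
cl(A)  = {2, 1}
∂A     = {}

open subsets of A: {}, {1}, {2, 1}; so int(A) = {2, 1}
closure: X∖int(X∖A) = X∖{0} = {2, 1}
∂A = {2, 1} minus {2, 1} = {}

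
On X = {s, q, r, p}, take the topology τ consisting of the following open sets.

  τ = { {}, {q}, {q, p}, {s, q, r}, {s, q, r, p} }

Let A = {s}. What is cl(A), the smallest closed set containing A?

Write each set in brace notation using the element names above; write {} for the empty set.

cl via duality: int({q, r, p}) = {q, p}, so X∖{q, p} = {s, r}

{s, r}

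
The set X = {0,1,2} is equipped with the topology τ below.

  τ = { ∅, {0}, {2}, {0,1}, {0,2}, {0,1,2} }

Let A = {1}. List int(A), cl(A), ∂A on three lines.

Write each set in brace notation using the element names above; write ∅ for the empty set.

interior: largest open inside A is ∅ (from ∅)
cl via duality: int({0,2}) = {0,2}, so X∖{0,2} = {1}
cl∖int = {1}

int(A) = ∅
cl(A)  = {1}
∂A     = {1}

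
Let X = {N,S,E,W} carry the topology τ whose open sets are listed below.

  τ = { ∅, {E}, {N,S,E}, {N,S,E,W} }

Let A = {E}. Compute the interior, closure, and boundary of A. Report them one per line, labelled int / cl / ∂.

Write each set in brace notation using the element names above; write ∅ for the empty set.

U open, U⊆A: ∅, {E}. int(A) = ⋃ = {E}
X∖A={N,S,W}, int(X∖A)=∅, hence cl(A)={N,S,E,W}
∂A: remove int from cl → {N,S,W}

int(A) = {E}
cl(A)  = {N,S,E,W}
∂A     = {N,S,W}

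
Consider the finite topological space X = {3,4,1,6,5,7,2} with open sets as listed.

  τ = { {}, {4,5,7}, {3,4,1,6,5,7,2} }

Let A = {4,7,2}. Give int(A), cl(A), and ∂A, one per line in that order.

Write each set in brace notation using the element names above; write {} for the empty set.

int(A) = {}
cl(A)  = {3,4,1,6,5,7,2}
∂A     = {3,4,1,6,5,7,2}

open subsets of A: {}; so int(A) = {}
closure: X∖int(X∖A) = X∖{} = {3,4,1,6,5,7,2}
∂A = {3,4,1,6,5,7,2} minus {} = {3,4,1,6,5,7,2}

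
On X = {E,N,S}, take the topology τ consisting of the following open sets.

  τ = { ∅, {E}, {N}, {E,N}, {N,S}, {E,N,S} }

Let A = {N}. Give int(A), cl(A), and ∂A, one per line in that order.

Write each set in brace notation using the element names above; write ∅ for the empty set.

open subsets of A: ∅, {N}; so int(A) = {N}
closure: X∖int(X∖A) = X∖{E} = {N,S}
∂A = {N,S} minus {N} = {S}

int(A) = {N}
cl(A)  = {N,S}
∂A     = {S}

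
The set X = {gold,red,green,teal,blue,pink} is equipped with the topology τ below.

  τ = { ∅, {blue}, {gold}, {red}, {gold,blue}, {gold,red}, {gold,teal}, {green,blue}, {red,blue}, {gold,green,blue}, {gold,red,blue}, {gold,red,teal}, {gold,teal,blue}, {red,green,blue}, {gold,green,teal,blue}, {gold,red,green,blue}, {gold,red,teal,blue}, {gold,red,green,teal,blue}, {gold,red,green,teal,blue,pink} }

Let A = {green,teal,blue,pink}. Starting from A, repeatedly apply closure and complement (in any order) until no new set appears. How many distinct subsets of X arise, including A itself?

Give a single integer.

closure: X∖int(X∖A) = X∖{gold,red} = {green,teal,blue,pink}
Let k=closure and c=complement:
  1. A     = {green,teal,blue,pink}
  2. cA    = {gold,red}
  3. kcA   = {gold,red,teal,pink}
  4. ckcA  = {green,blue}
  5. kckcA = {green,blue,pink}
  6. ckckcA = {gold,red,teal}
— saturated at 6

6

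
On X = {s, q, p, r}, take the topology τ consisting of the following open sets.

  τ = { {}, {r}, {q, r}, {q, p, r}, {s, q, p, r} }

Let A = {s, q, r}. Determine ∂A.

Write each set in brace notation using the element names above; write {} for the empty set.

interior: largest open inside A is {q, r} (from {}, {r}, {q, r})
cl via duality: int({p}) = {}, so X∖{} = {s, q, p, r}
cl∖int = {s, p}

{s, p}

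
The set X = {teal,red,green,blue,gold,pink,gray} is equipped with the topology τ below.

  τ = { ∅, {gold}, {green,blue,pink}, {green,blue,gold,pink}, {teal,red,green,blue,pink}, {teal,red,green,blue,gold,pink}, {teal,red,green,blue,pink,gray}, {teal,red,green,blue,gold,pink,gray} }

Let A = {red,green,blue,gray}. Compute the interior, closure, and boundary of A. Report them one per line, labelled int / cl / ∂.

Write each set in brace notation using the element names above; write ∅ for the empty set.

int(A) = ∅
cl(A)  = {teal,red,green,blue,pink,gray}
∂A     = {teal,red,green,blue,pink,gray}

U open, U⊆A: ∅. int(A) = ⋃ = ∅
X∖A={teal,gold,pink}, int(X∖A)={gold}, hence cl(A)={teal,red,green,blue,pink,gray}
∂A: remove int from cl → {teal,red,green,blue,pink,gray}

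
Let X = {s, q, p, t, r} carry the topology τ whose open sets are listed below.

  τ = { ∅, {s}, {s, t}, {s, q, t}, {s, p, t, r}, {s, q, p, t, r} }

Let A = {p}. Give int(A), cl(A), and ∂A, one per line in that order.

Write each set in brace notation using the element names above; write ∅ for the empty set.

interior: largest open inside A is ∅ (from ∅)
cl via duality: int({s, q, t, r}) = {s, q, t}, so X∖{s, q, t} = {p, r}
cl∖int = {p, r}

int(A) = ∅
cl(A)  = {p, r}
∂A     = {p, r}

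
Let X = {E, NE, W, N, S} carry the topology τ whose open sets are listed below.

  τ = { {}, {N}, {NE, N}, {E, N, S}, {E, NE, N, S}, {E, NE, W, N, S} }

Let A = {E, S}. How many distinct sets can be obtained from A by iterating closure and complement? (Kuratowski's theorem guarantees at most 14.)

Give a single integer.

6

complement {NE, W, N}; its interior {NE, N}; cl(A) = X∖{NE, N} = {E, W, S}
With k = closure, c = complement:
  1. A     = {E, S}
  2. kA    = {E, W, S}
  3. cA    = {NE, W, N}
  4. ckA   = {NE, N}
  5. kcA   = {E, NE, W, N, S}
  6. ckcA  = {}
k, c of each give nothing new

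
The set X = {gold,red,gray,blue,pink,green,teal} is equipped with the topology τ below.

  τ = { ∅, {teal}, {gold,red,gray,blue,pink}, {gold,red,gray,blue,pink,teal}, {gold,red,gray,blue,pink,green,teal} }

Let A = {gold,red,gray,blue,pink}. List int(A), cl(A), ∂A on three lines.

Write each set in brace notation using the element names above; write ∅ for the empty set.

interior: largest open inside A is {gold,red,gray,blue,pink} (from ∅, {gold,red,gray,blue,pink})
cl via duality: int({green,teal}) = {teal}, so X∖{teal} = {gold,red,gray,blue,pink,green}
cl∖int = {green}

int(A) = {gold,red,gray,blue,pink}
cl(A)  = {gold,red,gray,blue,pink,green}
∂A     = {green}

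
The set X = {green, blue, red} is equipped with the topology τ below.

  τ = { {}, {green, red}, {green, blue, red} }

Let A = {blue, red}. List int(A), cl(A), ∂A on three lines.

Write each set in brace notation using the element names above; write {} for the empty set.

opens ⊆ A: {}; union → int = {}
complement {green}; its interior {}; cl(A) = X∖{} = {green, blue, red}
boundary = {green, blue, red} ∖ {} = {green, blue, red}

int(A) = {}
cl(A)  = {green, blue, red}
∂A     = {green, blue, red}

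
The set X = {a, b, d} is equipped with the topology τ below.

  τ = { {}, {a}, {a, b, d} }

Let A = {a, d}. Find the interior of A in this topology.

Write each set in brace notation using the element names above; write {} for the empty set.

interior: largest open inside A is {a} (from {}, {a})

{a}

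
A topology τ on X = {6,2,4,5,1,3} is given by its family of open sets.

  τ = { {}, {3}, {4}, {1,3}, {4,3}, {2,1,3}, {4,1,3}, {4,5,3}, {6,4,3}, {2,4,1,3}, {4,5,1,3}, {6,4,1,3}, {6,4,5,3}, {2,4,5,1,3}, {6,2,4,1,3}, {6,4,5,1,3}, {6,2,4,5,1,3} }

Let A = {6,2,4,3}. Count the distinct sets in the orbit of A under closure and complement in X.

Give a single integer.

6

closure: X∖int(X∖A) = X∖{} = {6,2,4,5,1,3}
Let k=closure and c=complement:
  1. A     = {6,2,4,3}
  2. kA    = {6,2,4,5,1,3}
  3. cA    = {5,1}
  4. ckA   = {}
  5. kcA   = {2,5,1}
  6. ckcA  = {6,4,3}
— saturated at 6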